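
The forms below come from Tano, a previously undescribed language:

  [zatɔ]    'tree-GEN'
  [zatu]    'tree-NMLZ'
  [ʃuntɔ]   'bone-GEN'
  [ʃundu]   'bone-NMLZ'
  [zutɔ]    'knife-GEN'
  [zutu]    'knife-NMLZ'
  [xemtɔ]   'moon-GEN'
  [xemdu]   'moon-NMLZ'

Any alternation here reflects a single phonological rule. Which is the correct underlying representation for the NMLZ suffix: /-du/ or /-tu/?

/-du/

The NMLZ suffix surfaces as [-du] and [-tu], depending on the final segment of the stem.
The GEN suffix, which begins with [t], is invariant after every stem; so [t] is not altered by any rule here.
The NMLZ suffix is therefore /-du/ underlyingly, with post-vocalic devoicing: voiced stops become voiceless after a vowel.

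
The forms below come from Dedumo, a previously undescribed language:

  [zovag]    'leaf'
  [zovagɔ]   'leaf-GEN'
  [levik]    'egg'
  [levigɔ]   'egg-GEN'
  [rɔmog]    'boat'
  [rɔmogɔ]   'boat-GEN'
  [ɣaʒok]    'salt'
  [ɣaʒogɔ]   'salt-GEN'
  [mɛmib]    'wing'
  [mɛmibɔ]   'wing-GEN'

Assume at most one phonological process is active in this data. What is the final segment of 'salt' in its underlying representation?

/k/

'salt' shows [k] ~ [g] at the end of the stem ([ɣaʒok] vs [ɣaʒogɔ]).
The stem 'leaf' ([zovag], [zovagɔ]) shows [g] unchanged in both environments, so [g] cannot be basic with [k] derived in isolation.
So /k/ is underlying, and a rule of intervocalic voicing — voiceless stops become voiced between vowels — gives [g].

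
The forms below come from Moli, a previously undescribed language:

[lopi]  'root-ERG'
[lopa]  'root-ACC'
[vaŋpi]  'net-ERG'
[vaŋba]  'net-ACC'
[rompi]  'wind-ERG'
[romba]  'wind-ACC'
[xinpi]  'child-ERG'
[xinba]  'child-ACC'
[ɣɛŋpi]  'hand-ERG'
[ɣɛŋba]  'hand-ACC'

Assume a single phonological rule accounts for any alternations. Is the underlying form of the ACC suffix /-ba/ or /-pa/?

The ACC suffix surfaces as [-ba] and [-pa], depending on the final segment of the stem.
By contrast the ERG suffix keeps its initial [p] throughout — that segment must be underlying.
The ACC suffix is therefore /-ba/ underlyingly, with post-vocalic devoicing: voiced stops become voiceless after a vowel.

/-ba/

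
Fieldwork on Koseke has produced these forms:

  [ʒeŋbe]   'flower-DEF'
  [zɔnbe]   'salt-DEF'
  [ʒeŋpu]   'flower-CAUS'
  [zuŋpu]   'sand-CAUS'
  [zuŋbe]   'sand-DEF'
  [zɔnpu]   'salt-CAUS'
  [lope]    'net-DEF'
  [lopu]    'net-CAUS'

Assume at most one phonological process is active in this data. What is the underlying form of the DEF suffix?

/-be/

The DEF morpheme has two allomorphs, [-be] and [-pe].
The CAUS suffix, which begins with [p], is invariant after every stem; so [p] is not altered by any rule here.
So the underlying form is /-be/, and voiced stops become voiceless after a vowel.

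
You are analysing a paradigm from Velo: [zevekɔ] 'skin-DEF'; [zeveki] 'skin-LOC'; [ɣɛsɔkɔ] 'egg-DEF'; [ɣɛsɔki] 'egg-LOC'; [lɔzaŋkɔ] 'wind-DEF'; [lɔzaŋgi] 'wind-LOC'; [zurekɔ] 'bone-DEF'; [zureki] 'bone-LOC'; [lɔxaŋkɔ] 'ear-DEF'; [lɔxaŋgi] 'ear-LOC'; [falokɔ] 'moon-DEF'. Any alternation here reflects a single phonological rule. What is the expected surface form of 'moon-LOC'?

[faloki]

The LOC suffix surfaces as [-gi] and [-ki], depending on the final segment of the stem.
By contrast the DEF suffix keeps its initial [k] throughout — that segment must be underlying.
The LOC suffix is therefore /-gi/ underlyingly, with post-vocalic devoicing: voiced stops become voiceless after a vowel.
After 'moon', which ends in a vowel, the suffix surfaces as [-ki], giving [faloki].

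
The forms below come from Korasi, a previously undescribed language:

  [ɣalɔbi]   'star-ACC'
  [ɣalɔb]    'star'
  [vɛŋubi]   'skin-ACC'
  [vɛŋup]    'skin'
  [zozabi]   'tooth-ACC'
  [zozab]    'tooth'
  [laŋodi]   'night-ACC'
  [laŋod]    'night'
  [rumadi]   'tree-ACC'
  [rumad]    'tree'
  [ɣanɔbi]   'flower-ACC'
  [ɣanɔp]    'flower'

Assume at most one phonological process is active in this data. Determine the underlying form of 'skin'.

The root 'skin' surfaces as [vɛŋubi] and [vɛŋup], with a stem-final [b] ~ [p] alternation.
The stem 'tooth' ([zozabi], [zozab]) shows [b] unchanged in both environments, so [b] cannot be basic with [p] derived in isolation.
Therefore /p/ is basic and [b] is derived by intervocalic voicing (voiceless stops become voiced between vowels).
So 'skin' = /vɛŋup/.

/vɛŋup/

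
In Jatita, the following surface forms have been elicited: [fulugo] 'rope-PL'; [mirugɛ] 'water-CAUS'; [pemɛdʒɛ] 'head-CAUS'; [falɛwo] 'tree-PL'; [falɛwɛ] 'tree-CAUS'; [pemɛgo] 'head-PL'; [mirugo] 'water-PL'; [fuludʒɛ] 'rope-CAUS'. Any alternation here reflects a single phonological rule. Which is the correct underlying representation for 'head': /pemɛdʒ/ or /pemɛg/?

The root 'head' surfaces as [pemɛdʒɛ] and [pemɛgo], with a stem-final [dʒ] ~ [g] alternation.
If /g/ were underlying and a rule turned it into [dʒ] before the CAUS suffix, 'water' would also alternate; but it has [g] in both [mirugɛ] and [mirugo].
So /dʒ/ is underlying, and a rule of depalatalization — palato-alveolar /dʒ/ becomes [g] when no front vowel follows — gives [g].

/pemɛdʒ/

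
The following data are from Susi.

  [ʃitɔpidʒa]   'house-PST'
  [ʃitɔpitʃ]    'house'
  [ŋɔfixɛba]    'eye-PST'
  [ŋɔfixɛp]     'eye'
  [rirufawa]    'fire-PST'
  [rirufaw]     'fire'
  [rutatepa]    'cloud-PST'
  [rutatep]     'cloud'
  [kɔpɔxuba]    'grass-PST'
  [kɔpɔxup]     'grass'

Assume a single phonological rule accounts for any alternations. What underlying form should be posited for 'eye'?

/ŋɔfixɛb/

In [ŋɔfixɛba] and [ŋɔfixɛp] the final segment of 'eye' alternates: [b] ~ [p].
If /p/ were underlying and a rule turned it into [b] before the PST suffix, 'cloud' would also alternate; but it has [p] in both [rutatepa] and [rutatep].
The alternation reflects word-final obstruent devoicing: voiced obstruents become voiceless word-finally. /b/ is underlying.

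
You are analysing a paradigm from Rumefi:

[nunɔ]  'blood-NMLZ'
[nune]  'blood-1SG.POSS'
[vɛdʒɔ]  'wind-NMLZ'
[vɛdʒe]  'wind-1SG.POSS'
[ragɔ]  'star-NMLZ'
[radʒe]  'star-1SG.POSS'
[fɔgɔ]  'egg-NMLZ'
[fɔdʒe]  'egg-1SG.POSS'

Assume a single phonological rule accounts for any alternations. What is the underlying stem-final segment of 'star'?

/g/

In [ragɔ] and [radʒe] the final segment of 'star' alternates: [g] ~ [dʒ].
If /dʒ/ were underlying and a rule turned it into [g] before the NMLZ suffix, 'wind' would also alternate; but it has [dʒ] in both [vɛdʒɔ] and [vɛdʒe].
Therefore /g/ is basic and [dʒ] is derived by palatalization before a front vowel (/g/ becomes palato-alveolar [dʒ] before a front vowel).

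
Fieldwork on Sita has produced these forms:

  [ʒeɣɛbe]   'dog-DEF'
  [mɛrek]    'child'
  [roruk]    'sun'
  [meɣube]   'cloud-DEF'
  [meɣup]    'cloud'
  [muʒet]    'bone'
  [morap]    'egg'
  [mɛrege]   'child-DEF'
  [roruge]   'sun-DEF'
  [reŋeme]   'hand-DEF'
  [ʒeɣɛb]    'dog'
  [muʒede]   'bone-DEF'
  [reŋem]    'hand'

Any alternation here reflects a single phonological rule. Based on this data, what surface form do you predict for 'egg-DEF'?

[morabe]

The stem for 'cloud' ends in [b] in [meɣube] but [p] in [meɣup].
Compare 'dog', with invariant [b] in [ʒeɣɛbe] and [ʒeɣɛb]: an analysis with underlying /b/ and a rule producing [p] in isolation would wrongly predict alternation here too.
The underlying segment must be /p/; voiceless stops become voiced between vowels, yielding [b] there.
From [morap] the stem 'egg' is /morap/; between vowels this yields [morabe].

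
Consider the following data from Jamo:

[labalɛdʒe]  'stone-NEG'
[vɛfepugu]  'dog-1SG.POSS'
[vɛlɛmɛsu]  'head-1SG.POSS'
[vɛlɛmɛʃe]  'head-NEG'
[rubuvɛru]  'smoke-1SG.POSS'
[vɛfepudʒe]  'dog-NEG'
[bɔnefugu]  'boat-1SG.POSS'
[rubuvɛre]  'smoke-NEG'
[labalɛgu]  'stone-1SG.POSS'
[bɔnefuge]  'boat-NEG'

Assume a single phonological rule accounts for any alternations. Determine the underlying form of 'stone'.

/labalɛdʒ/

The stem for 'stone' ends in [g] in [labalɛgu] but [dʒ] in [labalɛdʒe].
If /g/ were underlying and a rule turned it into [dʒ] before the NEG suffix, 'boat' would also alternate; but it has [g] in both [bɔnefugu] and [bɔnefuge].
The underlying segment must be /dʒ/; palato-alveolar /dʒ/ and /ʃ/ become [g] and [s] when no front vowel follows, yielding [g] there.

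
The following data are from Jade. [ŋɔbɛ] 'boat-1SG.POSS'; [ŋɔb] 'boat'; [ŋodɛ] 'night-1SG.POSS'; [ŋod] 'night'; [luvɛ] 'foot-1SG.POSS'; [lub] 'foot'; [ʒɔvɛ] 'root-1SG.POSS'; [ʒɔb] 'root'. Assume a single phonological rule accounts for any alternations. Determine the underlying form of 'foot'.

/luv/

The stem for 'foot' ends in [v] in [luvɛ] but [b] in [lub].
If /b/ were underlying and a rule turned it into [v] before the 1SG.POSS suffix, 'boat' would also alternate; but it has [b] in both [ŋɔbɛ] and [ŋɔb].
The alternation reflects word-final hardening: voiced fricatives become stops word-finally. /v/ is underlying.
The underlying form of 'foot' is therefore /luv/.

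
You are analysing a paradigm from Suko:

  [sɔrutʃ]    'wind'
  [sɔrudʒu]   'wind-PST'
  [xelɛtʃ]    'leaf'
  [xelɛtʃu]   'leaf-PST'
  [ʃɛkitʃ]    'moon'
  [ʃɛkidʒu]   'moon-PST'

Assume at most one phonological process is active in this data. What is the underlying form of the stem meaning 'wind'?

The stem for 'wind' ends in [tʃ] in [sɔrutʃ] but [dʒ] in [sɔrudʒu].
If /tʃ/ were underlying and a rule turned it into [dʒ] before the PST suffix, 'leaf' would also alternate; but it has [tʃ] in both [xelɛtʃ] and [xelɛtʃu].
The underlying segment must be /dʒ/; voiced obstruents become voiceless word-finally, yielding [tʃ] there.

/sɔrudʒ/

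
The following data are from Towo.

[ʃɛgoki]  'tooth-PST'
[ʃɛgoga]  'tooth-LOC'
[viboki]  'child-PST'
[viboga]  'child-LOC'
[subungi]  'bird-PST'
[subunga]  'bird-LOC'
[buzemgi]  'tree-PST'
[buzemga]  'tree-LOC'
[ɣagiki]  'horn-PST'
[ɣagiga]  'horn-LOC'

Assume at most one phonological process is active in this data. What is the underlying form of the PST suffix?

The PST morpheme has two allomorphs, [-gi] and [-ki].
By contrast the LOC suffix keeps its initial [g] throughout — that segment must be underlying.
So the underlying form is /-ki/, and voiceless stops become voiced after a nasal.

/-ki/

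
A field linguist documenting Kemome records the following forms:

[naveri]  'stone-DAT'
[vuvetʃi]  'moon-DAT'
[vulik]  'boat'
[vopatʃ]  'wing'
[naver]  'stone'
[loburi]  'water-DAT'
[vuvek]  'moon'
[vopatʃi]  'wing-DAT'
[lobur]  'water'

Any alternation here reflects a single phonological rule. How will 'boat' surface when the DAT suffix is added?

[vulitʃi]

'moon' shows [tʃ] ~ [k] at the end of the stem ([vuvetʃi] vs [vuvek]).
The stem 'wing' ([vopatʃi], [vopatʃ]) shows [tʃ] unchanged in both environments, so [tʃ] cannot be basic with [k] derived in isolation.
Therefore /k/ is basic and [tʃ] is derived by palatalization before a front vowel (/k/ becomes palato-alveolar [tʃ] before a front vowel).
From [vulik] the stem 'boat' is /vulik/; before a front vowel this yields [vulitʃi].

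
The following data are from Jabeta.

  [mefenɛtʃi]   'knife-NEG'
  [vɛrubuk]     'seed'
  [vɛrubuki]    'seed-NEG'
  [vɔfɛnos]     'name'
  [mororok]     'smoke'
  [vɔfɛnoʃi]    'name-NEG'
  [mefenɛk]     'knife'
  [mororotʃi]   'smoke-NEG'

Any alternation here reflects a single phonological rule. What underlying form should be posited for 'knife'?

/mefenɛtʃ/

The stem for 'knife' ends in [k] in [mefenɛk] but [tʃ] in [mefenɛtʃi].
The stem 'seed' ([vɛrubuk], [vɛrubuki]) shows [k] unchanged in both environments, so [k] cannot be basic with [tʃ] derived before the NEG suffix.
Therefore /tʃ/ is basic and [k] is derived by depalatalization (palato-alveolar /tʃ/ and /ʃ/ become [k] and [s] when no front vowel follows).
So 'knife' = /mefenɛtʃ/.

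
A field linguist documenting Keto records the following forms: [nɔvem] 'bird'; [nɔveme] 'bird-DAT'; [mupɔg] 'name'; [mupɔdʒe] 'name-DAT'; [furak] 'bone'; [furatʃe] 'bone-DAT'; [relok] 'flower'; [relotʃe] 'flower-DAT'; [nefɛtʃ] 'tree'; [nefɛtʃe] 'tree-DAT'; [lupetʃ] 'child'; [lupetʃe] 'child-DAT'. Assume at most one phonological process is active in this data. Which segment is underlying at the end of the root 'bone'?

'bone' shows [k] ~ [tʃ] at the end of the stem ([furak] vs [furatʃe]).
But 'child' keeps [tʃ] in both environments ([lupetʃ], [lupetʃe]), so there is no rule changing /tʃ/ to [k] in isolation.
The alternation reflects palatalization before a front vowel: /k/ and /g/ become palato-alveolar [tʃ] and [dʒ] before a front vowel. /k/ is underlying.

/k/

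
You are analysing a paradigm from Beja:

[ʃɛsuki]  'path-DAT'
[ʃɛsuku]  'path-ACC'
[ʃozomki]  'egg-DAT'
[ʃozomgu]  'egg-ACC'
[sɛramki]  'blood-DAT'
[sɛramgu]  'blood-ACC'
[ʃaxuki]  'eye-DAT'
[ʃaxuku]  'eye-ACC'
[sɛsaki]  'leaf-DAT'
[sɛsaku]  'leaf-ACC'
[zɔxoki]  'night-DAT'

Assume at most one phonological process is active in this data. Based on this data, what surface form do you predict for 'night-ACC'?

[zɔxoku]

The ACC morpheme has two allomorphs, [-gu] and [-ku].
By contrast the DAT suffix keeps its initial [k] throughout — that segment must be underlying.
The ACC suffix is therefore /-gu/ underlyingly, with post-vocalic devoicing: voiced stops become voiceless after a vowel.
After 'night', which ends in a vowel, the suffix surfaces as [-ku], giving [zɔxoku].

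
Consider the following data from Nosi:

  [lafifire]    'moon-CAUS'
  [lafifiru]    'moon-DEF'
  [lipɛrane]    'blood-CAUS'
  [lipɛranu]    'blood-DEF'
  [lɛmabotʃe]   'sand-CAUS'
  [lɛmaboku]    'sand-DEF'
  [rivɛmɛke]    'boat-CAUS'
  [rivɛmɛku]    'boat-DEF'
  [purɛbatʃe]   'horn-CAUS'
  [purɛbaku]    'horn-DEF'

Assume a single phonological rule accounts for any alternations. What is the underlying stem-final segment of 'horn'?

/tʃ/

In [purɛbatʃe] and [purɛbaku] the final segment of 'horn' alternates: [tʃ] ~ [k].
Compare 'boat', with invariant [k] in [rivɛmɛke] and [rivɛmɛku]: an analysis with underlying /k/ and a rule producing [tʃ] before the CAUS suffix would wrongly predict alternation here too.
The underlying segment must be /tʃ/; palato-alveolar /tʃ/ becomes [k] when no front vowel follows, yielding [k] there.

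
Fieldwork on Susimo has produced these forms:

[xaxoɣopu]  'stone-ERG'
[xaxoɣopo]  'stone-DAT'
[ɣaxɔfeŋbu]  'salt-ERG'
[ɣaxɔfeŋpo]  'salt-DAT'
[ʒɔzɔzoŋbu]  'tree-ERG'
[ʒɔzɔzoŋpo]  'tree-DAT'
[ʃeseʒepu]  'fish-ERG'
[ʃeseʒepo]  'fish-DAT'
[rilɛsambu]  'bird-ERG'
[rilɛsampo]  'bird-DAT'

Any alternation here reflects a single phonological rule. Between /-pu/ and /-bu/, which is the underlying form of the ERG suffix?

/-bu/

The ERG suffix surfaces as [-bu] and [-pu], depending on the final segment of the stem.
By contrast the DAT suffix keeps its initial [p] throughout — that segment must be underlying.
So the underlying form is /-bu/, and voiced stops become voiceless after a vowel.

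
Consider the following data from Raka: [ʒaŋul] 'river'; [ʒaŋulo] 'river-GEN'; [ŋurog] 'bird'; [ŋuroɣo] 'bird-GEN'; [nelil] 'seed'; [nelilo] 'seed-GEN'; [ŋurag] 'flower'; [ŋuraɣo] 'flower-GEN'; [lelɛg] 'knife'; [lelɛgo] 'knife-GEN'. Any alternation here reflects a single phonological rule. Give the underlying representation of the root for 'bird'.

/ŋuroɣ/

The stem for 'bird' ends in [g] in [ŋurog] but [ɣ] in [ŋuroɣo].
If /g/ were underlying and a rule turned it into [ɣ] before the GEN suffix, 'knife' would also alternate; but it has [g] in both [lelɛg] and [lelɛgo].
The underlying segment must be /ɣ/; voiced fricatives become stops word-finally, yielding [g] there.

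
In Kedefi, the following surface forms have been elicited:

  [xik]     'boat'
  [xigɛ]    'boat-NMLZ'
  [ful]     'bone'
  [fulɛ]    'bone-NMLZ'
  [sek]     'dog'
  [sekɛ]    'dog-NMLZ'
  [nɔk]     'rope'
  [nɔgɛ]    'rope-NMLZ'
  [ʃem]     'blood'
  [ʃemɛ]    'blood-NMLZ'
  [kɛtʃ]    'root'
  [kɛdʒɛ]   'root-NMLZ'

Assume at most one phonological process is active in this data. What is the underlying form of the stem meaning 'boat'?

'boat' shows [k] ~ [g] at the end of the stem ([xik] vs [xigɛ]).
The stem 'dog' ([sek], [sekɛ]) shows [k] unchanged in both environments, so [k] cannot be basic with [g] derived before the NMLZ suffix.
The underlying segment must be /g/; voiced obstruents become voiceless word-finally, yielding [k] there.

/xig/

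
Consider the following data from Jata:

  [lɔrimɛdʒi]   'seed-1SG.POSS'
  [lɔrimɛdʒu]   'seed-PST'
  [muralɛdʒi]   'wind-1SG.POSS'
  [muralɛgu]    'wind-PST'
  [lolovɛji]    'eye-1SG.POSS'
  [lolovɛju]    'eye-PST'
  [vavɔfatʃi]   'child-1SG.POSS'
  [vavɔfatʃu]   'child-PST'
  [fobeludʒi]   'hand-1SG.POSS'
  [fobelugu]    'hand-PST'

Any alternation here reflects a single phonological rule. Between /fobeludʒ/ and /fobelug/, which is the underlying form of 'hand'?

'hand' shows [dʒ] ~ [g] at the end of the stem ([fobeludʒi] vs [fobelugu]).
Compare 'seed', with invariant [dʒ] in [lɔrimɛdʒi] and [lɔrimɛdʒu]: an analysis with underlying /dʒ/ and a rule producing [g] before the PST suffix would wrongly predict alternation here too.
Therefore /g/ is basic and [dʒ] is derived by palatalization before a front vowel (/g/ becomes palato-alveolar [dʒ] before a front vowel).

/fobelug/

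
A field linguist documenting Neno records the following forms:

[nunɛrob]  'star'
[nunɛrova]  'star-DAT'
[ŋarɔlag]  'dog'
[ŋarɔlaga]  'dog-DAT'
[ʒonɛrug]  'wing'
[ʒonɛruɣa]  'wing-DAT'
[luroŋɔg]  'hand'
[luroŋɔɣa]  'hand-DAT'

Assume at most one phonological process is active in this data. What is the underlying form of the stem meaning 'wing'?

/ʒonɛruɣ/

The stem for 'wing' ends in [g] in [ʒonɛrug] but [ɣ] in [ʒonɛruɣa].
Compare 'dog', with invariant [g] in [ŋarɔlag] and [ŋarɔlaga]: an analysis with underlying /g/ and a rule producing [ɣ] before the DAT suffix would wrongly predict alternation here too.
So /ɣ/ is underlying, and a rule of word-final hardening — voiced fricatives become stops word-finally — gives [g].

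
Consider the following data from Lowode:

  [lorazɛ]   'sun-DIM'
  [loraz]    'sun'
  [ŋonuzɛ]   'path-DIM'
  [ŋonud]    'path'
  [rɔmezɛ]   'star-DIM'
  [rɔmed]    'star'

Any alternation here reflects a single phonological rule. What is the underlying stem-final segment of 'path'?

/d/

The root 'path' surfaces as [ŋonuzɛ] and [ŋonud], with a stem-final [z] ~ [d] alternation.
If /z/ were underlying and a rule turned it into [d] in isolation, 'sun' would also alternate; but it has [z] in both [lorazɛ] and [loraz].
So /d/ is underlying, and a rule of intervocalic spirantization — voiced stops become fricatives between vowels — gives [z].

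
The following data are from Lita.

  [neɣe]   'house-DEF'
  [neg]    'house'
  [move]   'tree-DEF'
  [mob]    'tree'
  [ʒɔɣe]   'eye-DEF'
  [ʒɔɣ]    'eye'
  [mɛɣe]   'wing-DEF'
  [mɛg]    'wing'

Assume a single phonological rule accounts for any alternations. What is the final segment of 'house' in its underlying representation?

/g/

The root 'house' surfaces as [neɣe] and [neg], with a stem-final [ɣ] ~ [g] alternation.
If /ɣ/ were underlying and a rule turned it into [g] in isolation, 'eye' would also alternate; but it has [ɣ] in both [ʒɔɣe] and [ʒɔɣ].
The underlying segment must be /g/; voiced stops become fricatives between vowels, yielding [ɣ] there.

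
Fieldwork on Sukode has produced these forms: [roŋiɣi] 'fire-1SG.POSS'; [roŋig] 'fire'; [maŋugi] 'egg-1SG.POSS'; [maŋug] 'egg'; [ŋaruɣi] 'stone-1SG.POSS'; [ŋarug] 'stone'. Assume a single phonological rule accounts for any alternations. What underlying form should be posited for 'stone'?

/ŋaruɣ/

In [ŋaruɣi] and [ŋarug] the final segment of 'stone' alternates: [ɣ] ~ [g].
But 'egg' keeps [g] in both environments ([maŋugi], [maŋug]), so there is no rule changing /g/ to [ɣ] before the 1SG.POSS suffix.
So /ɣ/ is underlying, and a rule of word-final hardening — voiced fricatives become stops word-finally — gives [g].
Hence 'stone' is /ŋaruɣ/ underlyingly.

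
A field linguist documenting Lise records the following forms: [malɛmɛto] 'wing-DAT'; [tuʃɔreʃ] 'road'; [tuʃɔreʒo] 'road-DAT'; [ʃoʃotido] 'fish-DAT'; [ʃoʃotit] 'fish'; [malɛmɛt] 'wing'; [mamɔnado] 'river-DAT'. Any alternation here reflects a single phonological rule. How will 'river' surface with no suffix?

The root 'fish' surfaces as [ʃoʃotit] and [ʃoʃotido], with a stem-final [t] ~ [d] alternation.
If /t/ were underlying and a rule turned it into [d] before the DAT suffix, 'wing' would also alternate; but it has [t] in both [malɛmɛt] and [malɛmɛto].
The alternation reflects word-final obstruent devoicing: voiced obstruents become voiceless word-finally. /d/ is underlying.
From [mamɔnado] the stem 'river' is /mamɔnad/; word-finally this yields [mamɔnat].

[mamɔnat]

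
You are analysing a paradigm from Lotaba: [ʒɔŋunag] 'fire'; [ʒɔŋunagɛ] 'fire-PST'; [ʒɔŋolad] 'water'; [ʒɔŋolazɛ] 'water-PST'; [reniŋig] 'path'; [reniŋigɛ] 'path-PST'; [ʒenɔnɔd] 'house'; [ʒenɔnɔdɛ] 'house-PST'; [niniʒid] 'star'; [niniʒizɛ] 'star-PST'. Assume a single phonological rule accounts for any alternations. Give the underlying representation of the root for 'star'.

In [niniʒid] and [niniʒizɛ] the final segment of 'star' alternates: [d] ~ [z].
Compare 'house', with invariant [d] in [ʒenɔnɔd] and [ʒenɔnɔdɛ]: an analysis with underlying /d/ and a rule producing [z] before the PST suffix would wrongly predict alternation here too.
So /z/ is underlying, and a rule of word-final hardening — voiced fricatives become stops word-finally — gives [d].
Hence 'star' is /niniʒiz/ underlyingly.

/niniʒiz/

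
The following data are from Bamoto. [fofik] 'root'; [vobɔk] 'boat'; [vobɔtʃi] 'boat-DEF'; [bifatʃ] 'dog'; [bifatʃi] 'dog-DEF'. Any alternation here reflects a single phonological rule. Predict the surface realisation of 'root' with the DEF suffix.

[fofitʃi]

In [vobɔk] and [vobɔtʃi] the final segment of 'boat' alternates: [k] ~ [tʃ].
But 'dog' keeps [tʃ] in both environments ([bifatʃ], [bifatʃi]), so there is no rule changing /tʃ/ to [k] in isolation.
The alternation reflects palatalization before a front vowel: /k/ becomes palato-alveolar [tʃ] before a front vowel. /k/ is underlying.
From [fofik] the stem 'root' is /fofik/; before a front vowel this yields [fofitʃi].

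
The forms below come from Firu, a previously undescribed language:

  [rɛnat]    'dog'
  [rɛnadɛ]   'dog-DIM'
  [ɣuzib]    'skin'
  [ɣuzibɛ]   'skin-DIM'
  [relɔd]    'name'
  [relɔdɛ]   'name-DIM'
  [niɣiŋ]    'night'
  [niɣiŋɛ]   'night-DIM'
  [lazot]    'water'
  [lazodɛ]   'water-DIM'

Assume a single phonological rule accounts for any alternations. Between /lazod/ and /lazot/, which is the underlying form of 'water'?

The root 'water' surfaces as [lazot] and [lazodɛ], with a stem-final [t] ~ [d] alternation.
Compare 'name', with invariant [d] in [relɔd] and [relɔdɛ]: an analysis with underlying /d/ and a rule producing [t] in isolation would wrongly predict alternation here too.
Therefore /t/ is basic and [d] is derived by intervocalic voicing (voiceless stops become voiced between vowels).

/lazot/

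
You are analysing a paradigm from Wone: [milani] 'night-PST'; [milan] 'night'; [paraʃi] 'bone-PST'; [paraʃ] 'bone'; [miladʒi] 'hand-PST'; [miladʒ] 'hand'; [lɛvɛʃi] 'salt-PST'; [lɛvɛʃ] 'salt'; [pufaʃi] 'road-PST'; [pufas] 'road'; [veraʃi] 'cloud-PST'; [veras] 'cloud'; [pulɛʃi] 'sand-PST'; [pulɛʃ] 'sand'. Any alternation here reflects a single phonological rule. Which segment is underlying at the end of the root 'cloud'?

/s/

The root 'cloud' surfaces as [veraʃi] and [veras], with a stem-final [ʃ] ~ [s] alternation.
The stem 'sand' ([pulɛʃi], [pulɛʃ]) shows [ʃ] unchanged in both environments, so [ʃ] cannot be basic with [s] derived in isolation.
So /s/ is underlying, and a rule of palatalization before a front vowel — /s/ becomes palato-alveolar [ʃ] before a front vowel — gives [ʃ].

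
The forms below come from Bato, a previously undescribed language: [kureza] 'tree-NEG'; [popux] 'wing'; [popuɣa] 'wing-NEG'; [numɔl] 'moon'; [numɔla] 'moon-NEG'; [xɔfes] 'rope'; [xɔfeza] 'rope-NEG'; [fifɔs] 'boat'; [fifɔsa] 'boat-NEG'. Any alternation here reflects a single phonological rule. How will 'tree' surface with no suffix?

[kures]

In [xɔfes] and [xɔfeza] the final segment of 'rope' alternates: [s] ~ [z].
If /s/ were underlying and a rule turned it into [z] before the NEG suffix, 'boat' would also alternate; but it has [s] in both [fifɔs] and [fifɔsa].
So /z/ is underlying, and a rule of word-final obstruent devoicing — voiced obstruents become voiceless word-finally — gives [s].
From [kureza] the stem 'tree' is /kurez/; word-finally this yields [kures].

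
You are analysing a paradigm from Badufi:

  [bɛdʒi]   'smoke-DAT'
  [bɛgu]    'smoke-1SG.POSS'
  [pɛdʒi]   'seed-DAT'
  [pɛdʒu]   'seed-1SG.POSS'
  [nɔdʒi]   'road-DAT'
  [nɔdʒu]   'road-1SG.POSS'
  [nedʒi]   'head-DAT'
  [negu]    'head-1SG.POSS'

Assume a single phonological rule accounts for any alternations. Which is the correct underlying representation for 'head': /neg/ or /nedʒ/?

/neg/

The root 'head' surfaces as [nedʒi] and [negu], with a stem-final [dʒ] ~ [g] alternation.
If /dʒ/ were underlying and a rule turned it into [g] before the 1SG.POSS suffix, 'seed' would also alternate; but it has [dʒ] in both [pɛdʒi] and [pɛdʒu].
So /g/ is underlying, and a rule of palatalization before a front vowel — /g/ becomes palato-alveolar [dʒ] before a front vowel — gives [dʒ].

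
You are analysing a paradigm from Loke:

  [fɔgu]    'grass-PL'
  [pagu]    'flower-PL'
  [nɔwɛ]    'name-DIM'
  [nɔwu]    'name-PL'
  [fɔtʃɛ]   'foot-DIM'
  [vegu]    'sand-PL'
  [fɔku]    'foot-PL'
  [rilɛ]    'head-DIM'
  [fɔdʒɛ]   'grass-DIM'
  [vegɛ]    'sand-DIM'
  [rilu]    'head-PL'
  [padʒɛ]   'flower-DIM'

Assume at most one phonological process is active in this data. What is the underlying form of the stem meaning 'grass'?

/fɔdʒ/

The root 'grass' surfaces as [fɔgu] and [fɔdʒɛ], with a stem-final [g] ~ [dʒ] alternation.
If /g/ were underlying and a rule turned it into [dʒ] before the DIM suffix, 'sand' would also alternate; but it has [g] in both [vegu] and [vegɛ].
So /dʒ/ is underlying, and a rule of depalatalization — palato-alveolar /tʃ/ and /dʒ/ become [k] and [g] when no front vowel follows — gives [g].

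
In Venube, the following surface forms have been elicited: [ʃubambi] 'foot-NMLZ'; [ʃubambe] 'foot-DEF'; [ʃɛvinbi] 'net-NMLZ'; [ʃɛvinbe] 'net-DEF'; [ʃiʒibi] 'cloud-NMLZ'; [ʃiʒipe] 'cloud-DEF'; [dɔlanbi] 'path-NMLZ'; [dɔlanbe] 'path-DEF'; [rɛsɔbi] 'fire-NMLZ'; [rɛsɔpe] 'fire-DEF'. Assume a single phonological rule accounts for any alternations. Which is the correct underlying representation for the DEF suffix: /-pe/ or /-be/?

/-pe/

The DEF morpheme has two allomorphs, [-be] and [-pe].
The NMLZ suffix, which begins with [b], is invariant after every stem; so [b] is not altered by any rule here.
So the underlying form is /-pe/, and voiceless stops become voiced after a nasal.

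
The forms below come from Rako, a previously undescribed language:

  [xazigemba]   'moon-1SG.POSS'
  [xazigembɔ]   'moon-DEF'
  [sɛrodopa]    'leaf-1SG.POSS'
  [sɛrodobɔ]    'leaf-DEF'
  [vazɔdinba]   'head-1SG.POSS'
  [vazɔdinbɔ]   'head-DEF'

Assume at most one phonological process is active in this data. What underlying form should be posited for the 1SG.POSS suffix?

The 1SG.POSS suffix surfaces as [-ba] and [-pa], depending on the final segment of the stem.
By contrast the DEF suffix keeps its initial [b] throughout — that segment must be underlying.
The 1SG.POSS suffix is therefore /-pa/ underlyingly, with post-nasal voicing: voiceless stops become voiced after a nasal.

/-pa/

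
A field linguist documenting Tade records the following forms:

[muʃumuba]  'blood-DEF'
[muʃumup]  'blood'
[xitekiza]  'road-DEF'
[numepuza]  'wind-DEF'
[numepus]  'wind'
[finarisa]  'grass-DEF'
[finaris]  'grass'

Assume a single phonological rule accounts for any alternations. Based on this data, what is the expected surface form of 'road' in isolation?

[xitekis]

'wind' shows [z] ~ [s] at the end of the stem ([numepuza] vs [numepus]).
The stem 'grass' ([finarisa], [finaris]) shows [s] unchanged in both environments, so [s] cannot be basic with [z] derived before the DEF suffix.
The alternation reflects word-final obstruent devoicing: voiced obstruents become voiceless word-finally. /z/ is underlying.
The one attested form of 'road', [xitekiza], shows underlying /xitekiz/. Applying the same rule word-finally gives [xitekis].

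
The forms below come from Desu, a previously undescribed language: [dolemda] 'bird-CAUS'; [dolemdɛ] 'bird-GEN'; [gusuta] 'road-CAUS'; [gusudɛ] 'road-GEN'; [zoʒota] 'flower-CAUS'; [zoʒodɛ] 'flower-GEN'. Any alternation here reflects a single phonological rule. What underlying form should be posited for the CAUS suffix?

The CAUS morpheme has two allomorphs, [-da] and [-ta].
The GEN suffix, which begins with [d], is invariant after every stem; so [d] is not altered by any rule here.
So the underlying form is /-ta/, and voiceless stops become voiced after a nasal.

/-ta/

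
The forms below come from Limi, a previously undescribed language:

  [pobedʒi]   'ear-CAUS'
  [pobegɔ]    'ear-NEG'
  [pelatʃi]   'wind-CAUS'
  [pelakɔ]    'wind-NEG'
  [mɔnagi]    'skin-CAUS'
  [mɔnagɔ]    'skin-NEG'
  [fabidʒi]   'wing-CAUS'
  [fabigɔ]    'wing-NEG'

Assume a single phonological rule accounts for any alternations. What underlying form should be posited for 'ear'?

/pobedʒ/

'ear' shows [dʒ] ~ [g] at the end of the stem ([pobedʒi] vs [pobegɔ]).
Compare 'skin', with invariant [g] in [mɔnagi] and [mɔnagɔ]: an analysis with underlying /g/ and a rule producing [dʒ] before the CAUS suffix would wrongly predict alternation here too.
The alternation reflects depalatalization: palato-alveolar /tʃ/ and /dʒ/ become [k] and [g] when no front vowel follows. /dʒ/ is underlying.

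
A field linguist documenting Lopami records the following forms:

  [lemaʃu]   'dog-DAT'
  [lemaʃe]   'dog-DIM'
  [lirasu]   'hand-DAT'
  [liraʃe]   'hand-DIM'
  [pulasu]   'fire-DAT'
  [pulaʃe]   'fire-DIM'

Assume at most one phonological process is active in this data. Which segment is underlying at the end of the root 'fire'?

The stem for 'fire' ends in [s] in [pulasu] but [ʃ] in [pulaʃe].
Compare 'dog', with invariant [ʃ] in [lemaʃu] and [lemaʃe]: an analysis with underlying /ʃ/ and a rule producing [s] before the DAT suffix would wrongly predict alternation here too.
Therefore /s/ is basic and [ʃ] is derived by palatalization before a front vowel (/s/ becomes palato-alveolar [ʃ] before a front vowel).

/s/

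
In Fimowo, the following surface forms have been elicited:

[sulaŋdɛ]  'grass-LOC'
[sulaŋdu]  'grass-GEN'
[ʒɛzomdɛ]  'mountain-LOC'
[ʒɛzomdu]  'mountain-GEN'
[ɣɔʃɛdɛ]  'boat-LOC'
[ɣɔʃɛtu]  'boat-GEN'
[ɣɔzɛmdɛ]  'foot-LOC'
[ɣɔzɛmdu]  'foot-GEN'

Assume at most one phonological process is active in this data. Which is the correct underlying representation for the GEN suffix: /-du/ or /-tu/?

/-tu/

The GEN morpheme has two allomorphs, [-du] and [-tu].
The LOC suffix, which begins with [d], is invariant after every stem; so [d] is not altered by any rule here.
The GEN suffix is therefore /-tu/ underlyingly, with post-nasal voicing: voiceless stops become voiced after a nasal.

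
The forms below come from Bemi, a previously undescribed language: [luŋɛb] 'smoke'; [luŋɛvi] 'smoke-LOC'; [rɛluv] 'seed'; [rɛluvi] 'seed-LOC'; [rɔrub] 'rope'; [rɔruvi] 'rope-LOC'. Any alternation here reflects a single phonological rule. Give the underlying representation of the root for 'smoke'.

In [luŋɛb] and [luŋɛvi] the final segment of 'smoke' alternates: [b] ~ [v].
If /v/ were underlying and a rule turned it into [b] in isolation, 'seed' would also alternate; but it has [v] in both [rɛluv] and [rɛluvi].
So /b/ is underlying, and a rule of intervocalic spirantization — voiced stops become fricatives between vowels — gives [v].
Hence 'smoke' is /luŋɛb/ underlyingly.

/luŋɛb/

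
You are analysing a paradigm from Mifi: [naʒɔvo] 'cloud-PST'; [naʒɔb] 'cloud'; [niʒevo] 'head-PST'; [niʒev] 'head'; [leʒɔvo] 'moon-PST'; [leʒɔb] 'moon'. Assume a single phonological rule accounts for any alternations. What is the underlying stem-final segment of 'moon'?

In [leʒɔvo] and [leʒɔb] the final segment of 'moon' alternates: [v] ~ [b].
Compare 'head', with invariant [v] in [niʒevo] and [niʒev]: an analysis with underlying /v/ and a rule producing [b] in isolation would wrongly predict alternation here too.
The alternation reflects intervocalic spirantization: voiced stops become fricatives between vowels. /b/ is underlying.

/b/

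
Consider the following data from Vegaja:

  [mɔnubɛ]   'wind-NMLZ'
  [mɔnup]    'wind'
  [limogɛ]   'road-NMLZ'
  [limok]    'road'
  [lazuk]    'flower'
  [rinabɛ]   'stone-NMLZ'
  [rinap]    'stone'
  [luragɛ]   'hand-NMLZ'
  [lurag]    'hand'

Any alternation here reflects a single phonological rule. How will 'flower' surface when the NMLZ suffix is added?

[lazugɛ]

'road' shows [g] ~ [k] at the end of the stem ([limogɛ] vs [limok]).
But 'hand' keeps [g] in both environments ([luragɛ], [lurag]), so there is no rule changing /g/ to [k] in isolation.
The alternation reflects intervocalic voicing: voiceless stops become voiced between vowels. /k/ is underlying.
From [lazuk] the stem 'flower' is /lazuk/; between vowels this yields [lazugɛ].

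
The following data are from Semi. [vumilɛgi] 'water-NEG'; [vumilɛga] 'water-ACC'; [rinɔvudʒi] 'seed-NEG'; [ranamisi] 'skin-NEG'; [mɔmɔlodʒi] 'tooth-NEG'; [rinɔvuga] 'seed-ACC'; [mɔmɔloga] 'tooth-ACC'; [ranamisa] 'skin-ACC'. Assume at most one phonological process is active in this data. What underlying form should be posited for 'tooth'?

/mɔmɔlodʒ/

The stem for 'tooth' ends in [dʒ] in [mɔmɔlodʒi] but [g] in [mɔmɔloga].
Compare 'water', with invariant [g] in [vumilɛgi] and [vumilɛga]: an analysis with underlying /g/ and a rule producing [dʒ] before the NEG suffix would wrongly predict alternation here too.
Therefore /dʒ/ is basic and [g] is derived by depalatalization (palato-alveolar /dʒ/ becomes [g] when no front vowel follows).
Hence 'tooth' is /mɔmɔlodʒ/ underlyingly.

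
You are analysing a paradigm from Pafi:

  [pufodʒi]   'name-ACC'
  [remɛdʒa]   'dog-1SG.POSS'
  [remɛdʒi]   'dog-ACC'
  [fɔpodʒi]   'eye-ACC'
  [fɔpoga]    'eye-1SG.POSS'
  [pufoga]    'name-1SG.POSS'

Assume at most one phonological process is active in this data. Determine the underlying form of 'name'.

/pufog/

In [pufoga] and [pufodʒi] the final segment of 'name' alternates: [g] ~ [dʒ].
If /dʒ/ were underlying and a rule turned it into [g] before the 1SG.POSS suffix, 'dog' would also alternate; but it has [dʒ] in both [remɛdʒa] and [remɛdʒi].
The alternation reflects palatalization before a front vowel: /g/ becomes palato-alveolar [dʒ] before a front vowel. /g/ is underlying.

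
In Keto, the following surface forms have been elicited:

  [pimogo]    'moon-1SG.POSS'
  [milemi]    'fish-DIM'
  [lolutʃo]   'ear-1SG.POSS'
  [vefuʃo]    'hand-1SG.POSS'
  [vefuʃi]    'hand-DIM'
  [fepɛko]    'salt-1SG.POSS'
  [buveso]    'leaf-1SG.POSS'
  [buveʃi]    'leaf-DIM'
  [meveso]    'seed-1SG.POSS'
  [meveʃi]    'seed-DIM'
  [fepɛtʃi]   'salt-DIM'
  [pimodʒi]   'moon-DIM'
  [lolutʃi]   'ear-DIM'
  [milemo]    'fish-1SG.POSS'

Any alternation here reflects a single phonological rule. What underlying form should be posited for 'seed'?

/meves/

The stem for 'seed' ends in [ʃ] in [meveʃi] but [s] in [meveso].
The stem 'hand' ([vefuʃi], [vefuʃo]) shows [ʃ] unchanged in both environments, so [ʃ] cannot be basic with [s] derived before the 1SG.POSS suffix.
So /s/ is underlying, and a rule of palatalization before a front vowel — /k/, /g/ and /s/ become palato-alveolar [tʃ], [dʒ] and [ʃ] before a front vowel — gives [ʃ].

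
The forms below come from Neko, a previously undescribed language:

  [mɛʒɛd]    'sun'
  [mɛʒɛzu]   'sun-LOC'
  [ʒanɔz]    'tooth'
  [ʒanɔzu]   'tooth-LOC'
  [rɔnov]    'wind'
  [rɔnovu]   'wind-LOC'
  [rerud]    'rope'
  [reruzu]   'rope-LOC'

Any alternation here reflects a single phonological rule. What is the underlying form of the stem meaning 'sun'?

The stem for 'sun' ends in [d] in [mɛʒɛd] but [z] in [mɛʒɛzu].
But 'tooth' keeps [z] in both environments ([ʒanɔz], [ʒanɔzu]), so there is no rule changing /z/ to [d] in isolation.
Therefore /d/ is basic and [z] is derived by intervocalic spirantization (voiced stops become fricatives between vowels).
So 'sun' = /mɛʒɛd/.

/mɛʒɛd/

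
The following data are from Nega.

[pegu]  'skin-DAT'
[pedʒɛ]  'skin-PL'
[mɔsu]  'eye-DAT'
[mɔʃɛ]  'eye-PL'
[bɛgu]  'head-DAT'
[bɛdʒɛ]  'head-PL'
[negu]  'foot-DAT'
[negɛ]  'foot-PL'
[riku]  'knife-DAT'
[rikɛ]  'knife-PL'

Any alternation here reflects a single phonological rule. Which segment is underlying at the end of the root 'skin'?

/dʒ/

The root 'skin' surfaces as [pegu] and [pedʒɛ], with a stem-final [g] ~ [dʒ] alternation.
But 'foot' keeps [g] in both environments ([negu], [negɛ]), so there is no rule changing /g/ to [dʒ] before the PL suffix.
Therefore /dʒ/ is basic and [g] is derived by depalatalization (palato-alveolar /dʒ/ and /ʃ/ become [g] and [s] when no front vowel follows).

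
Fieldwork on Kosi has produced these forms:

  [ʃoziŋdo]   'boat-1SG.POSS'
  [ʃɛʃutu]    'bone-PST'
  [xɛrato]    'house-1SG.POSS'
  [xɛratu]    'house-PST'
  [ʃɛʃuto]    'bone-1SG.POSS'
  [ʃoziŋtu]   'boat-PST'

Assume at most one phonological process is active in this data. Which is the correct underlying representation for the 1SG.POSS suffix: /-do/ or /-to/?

The 1SG.POSS morpheme has two allomorphs, [-do] and [-to].
By contrast the PST suffix keeps its initial [t] throughout — that segment must be underlying.
The 1SG.POSS suffix is therefore /-do/ underlyingly, with post-vocalic devoicing: voiced stops become voiceless after a vowel.

/-do/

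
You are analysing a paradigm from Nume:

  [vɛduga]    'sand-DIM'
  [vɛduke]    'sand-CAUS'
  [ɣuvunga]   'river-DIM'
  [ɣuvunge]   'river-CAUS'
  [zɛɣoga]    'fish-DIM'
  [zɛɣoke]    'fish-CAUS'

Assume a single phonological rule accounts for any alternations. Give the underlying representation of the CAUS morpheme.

/-ke/

The CAUS suffix surfaces as [-ge] and [-ke], depending on the final segment of the stem.
The DIM suffix, which begins with [g], is invariant after every stem; so [g] is not altered by any rule here.
So the underlying form is /-ke/, and voiceless stops become voiced after a nasal.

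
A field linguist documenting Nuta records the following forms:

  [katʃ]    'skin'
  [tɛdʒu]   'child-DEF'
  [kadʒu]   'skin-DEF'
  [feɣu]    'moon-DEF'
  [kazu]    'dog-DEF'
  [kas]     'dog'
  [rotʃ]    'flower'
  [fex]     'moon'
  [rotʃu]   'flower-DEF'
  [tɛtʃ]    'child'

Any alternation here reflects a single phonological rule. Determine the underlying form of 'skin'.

/kadʒ/

The root 'skin' surfaces as [kadʒu] and [katʃ], with a stem-final [dʒ] ~ [tʃ] alternation.
Compare 'flower', with invariant [tʃ] in [rotʃu] and [rotʃ]: an analysis with underlying /tʃ/ and a rule producing [dʒ] before the DEF suffix would wrongly predict alternation here too.
The underlying segment must be /dʒ/; voiced obstruents become voiceless word-finally, yielding [tʃ] there.
So 'skin' = /kadʒ/.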